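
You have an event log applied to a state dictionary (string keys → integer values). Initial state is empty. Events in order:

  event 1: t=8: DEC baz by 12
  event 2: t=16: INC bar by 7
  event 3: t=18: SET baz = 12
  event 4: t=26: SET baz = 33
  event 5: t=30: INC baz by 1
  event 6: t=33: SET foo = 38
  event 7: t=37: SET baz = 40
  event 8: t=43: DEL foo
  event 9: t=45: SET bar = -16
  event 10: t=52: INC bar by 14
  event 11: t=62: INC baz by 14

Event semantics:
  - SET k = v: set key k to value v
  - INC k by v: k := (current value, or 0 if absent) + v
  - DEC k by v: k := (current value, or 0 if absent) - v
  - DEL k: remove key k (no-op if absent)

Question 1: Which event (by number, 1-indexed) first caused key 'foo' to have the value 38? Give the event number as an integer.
Looking for first event where foo becomes 38:
  event 6: foo (absent) -> 38  <-- first match

Answer: 6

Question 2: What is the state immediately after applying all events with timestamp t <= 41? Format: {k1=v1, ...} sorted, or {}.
Answer: {bar=7, baz=40, foo=38}

Derivation:
Apply events with t <= 41 (7 events):
  after event 1 (t=8: DEC baz by 12): {baz=-12}
  after event 2 (t=16: INC bar by 7): {bar=7, baz=-12}
  after event 3 (t=18: SET baz = 12): {bar=7, baz=12}
  after event 4 (t=26: SET baz = 33): {bar=7, baz=33}
  after event 5 (t=30: INC baz by 1): {bar=7, baz=34}
  after event 6 (t=33: SET foo = 38): {bar=7, baz=34, foo=38}
  after event 7 (t=37: SET baz = 40): {bar=7, baz=40, foo=38}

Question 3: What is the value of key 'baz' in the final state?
Track key 'baz' through all 11 events:
  event 1 (t=8: DEC baz by 12): baz (absent) -> -12
  event 2 (t=16: INC bar by 7): baz unchanged
  event 3 (t=18: SET baz = 12): baz -12 -> 12
  event 4 (t=26: SET baz = 33): baz 12 -> 33
  event 5 (t=30: INC baz by 1): baz 33 -> 34
  event 6 (t=33: SET foo = 38): baz unchanged
  event 7 (t=37: SET baz = 40): baz 34 -> 40
  event 8 (t=43: DEL foo): baz unchanged
  event 9 (t=45: SET bar = -16): baz unchanged
  event 10 (t=52: INC bar by 14): baz unchanged
  event 11 (t=62: INC baz by 14): baz 40 -> 54
Final: baz = 54

Answer: 54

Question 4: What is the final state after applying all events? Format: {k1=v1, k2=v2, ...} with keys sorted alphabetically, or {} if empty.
Answer: {bar=-2, baz=54}

Derivation:
  after event 1 (t=8: DEC baz by 12): {baz=-12}
  after event 2 (t=16: INC bar by 7): {bar=7, baz=-12}
  after event 3 (t=18: SET baz = 12): {bar=7, baz=12}
  after event 4 (t=26: SET baz = 33): {bar=7, baz=33}
  after event 5 (t=30: INC baz by 1): {bar=7, baz=34}
  after event 6 (t=33: SET foo = 38): {bar=7, baz=34, foo=38}
  after event 7 (t=37: SET baz = 40): {bar=7, baz=40, foo=38}
  after event 8 (t=43: DEL foo): {bar=7, baz=40}
  after event 9 (t=45: SET bar = -16): {bar=-16, baz=40}
  after event 10 (t=52: INC bar by 14): {bar=-2, baz=40}
  after event 11 (t=62: INC baz by 14): {bar=-2, baz=54}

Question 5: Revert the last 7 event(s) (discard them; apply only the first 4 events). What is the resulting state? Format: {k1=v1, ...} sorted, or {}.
Keep first 4 events (discard last 7):
  after event 1 (t=8: DEC baz by 12): {baz=-12}
  after event 2 (t=16: INC bar by 7): {bar=7, baz=-12}
  after event 3 (t=18: SET baz = 12): {bar=7, baz=12}
  after event 4 (t=26: SET baz = 33): {bar=7, baz=33}

Answer: {bar=7, baz=33}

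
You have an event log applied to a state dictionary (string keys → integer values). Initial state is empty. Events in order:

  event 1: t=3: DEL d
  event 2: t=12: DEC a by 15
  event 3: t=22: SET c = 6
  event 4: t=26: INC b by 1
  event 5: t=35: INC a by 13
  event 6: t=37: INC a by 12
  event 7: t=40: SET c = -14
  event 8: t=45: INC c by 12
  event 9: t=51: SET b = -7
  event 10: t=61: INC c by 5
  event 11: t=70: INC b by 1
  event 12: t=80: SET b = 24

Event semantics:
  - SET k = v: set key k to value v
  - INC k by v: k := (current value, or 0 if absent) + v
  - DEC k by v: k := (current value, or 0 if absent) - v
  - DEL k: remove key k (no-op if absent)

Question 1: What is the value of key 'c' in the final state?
Answer: 3

Derivation:
Track key 'c' through all 12 events:
  event 1 (t=3: DEL d): c unchanged
  event 2 (t=12: DEC a by 15): c unchanged
  event 3 (t=22: SET c = 6): c (absent) -> 6
  event 4 (t=26: INC b by 1): c unchanged
  event 5 (t=35: INC a by 13): c unchanged
  event 6 (t=37: INC a by 12): c unchanged
  event 7 (t=40: SET c = -14): c 6 -> -14
  event 8 (t=45: INC c by 12): c -14 -> -2
  event 9 (t=51: SET b = -7): c unchanged
  event 10 (t=61: INC c by 5): c -2 -> 3
  event 11 (t=70: INC b by 1): c unchanged
  event 12 (t=80: SET b = 24): c unchanged
Final: c = 3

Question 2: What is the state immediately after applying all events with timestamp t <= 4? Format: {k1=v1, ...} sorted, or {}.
Answer: {}

Derivation:
Apply events with t <= 4 (1 events):
  after event 1 (t=3: DEL d): {}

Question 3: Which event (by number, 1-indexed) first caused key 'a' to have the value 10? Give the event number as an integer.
Answer: 6

Derivation:
Looking for first event where a becomes 10:
  event 2: a = -15
  event 3: a = -15
  event 4: a = -15
  event 5: a = -2
  event 6: a -2 -> 10  <-- first match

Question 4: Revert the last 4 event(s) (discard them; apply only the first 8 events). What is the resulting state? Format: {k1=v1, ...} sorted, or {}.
Answer: {a=10, b=1, c=-2}

Derivation:
Keep first 8 events (discard last 4):
  after event 1 (t=3: DEL d): {}
  after event 2 (t=12: DEC a by 15): {a=-15}
  after event 3 (t=22: SET c = 6): {a=-15, c=6}
  after event 4 (t=26: INC b by 1): {a=-15, b=1, c=6}
  after event 5 (t=35: INC a by 13): {a=-2, b=1, c=6}
  after event 6 (t=37: INC a by 12): {a=10, b=1, c=6}
  after event 7 (t=40: SET c = -14): {a=10, b=1, c=-14}
  after event 8 (t=45: INC c by 12): {a=10, b=1, c=-2}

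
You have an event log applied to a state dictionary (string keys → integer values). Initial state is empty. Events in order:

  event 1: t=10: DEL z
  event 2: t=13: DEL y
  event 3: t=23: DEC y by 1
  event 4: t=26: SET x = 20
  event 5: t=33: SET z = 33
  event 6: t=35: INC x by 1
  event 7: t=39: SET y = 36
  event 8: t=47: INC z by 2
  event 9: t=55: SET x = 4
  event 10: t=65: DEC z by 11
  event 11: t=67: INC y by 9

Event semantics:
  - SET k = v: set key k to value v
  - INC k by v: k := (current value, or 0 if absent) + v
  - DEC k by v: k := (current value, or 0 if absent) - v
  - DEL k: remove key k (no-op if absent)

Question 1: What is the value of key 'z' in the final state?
Track key 'z' through all 11 events:
  event 1 (t=10: DEL z): z (absent) -> (absent)
  event 2 (t=13: DEL y): z unchanged
  event 3 (t=23: DEC y by 1): z unchanged
  event 4 (t=26: SET x = 20): z unchanged
  event 5 (t=33: SET z = 33): z (absent) -> 33
  event 6 (t=35: INC x by 1): z unchanged
  event 7 (t=39: SET y = 36): z unchanged
  event 8 (t=47: INC z by 2): z 33 -> 35
  event 9 (t=55: SET x = 4): z unchanged
  event 10 (t=65: DEC z by 11): z 35 -> 24
  event 11 (t=67: INC y by 9): z unchanged
Final: z = 24

Answer: 24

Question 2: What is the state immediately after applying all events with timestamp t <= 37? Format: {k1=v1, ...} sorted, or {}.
Apply events with t <= 37 (6 events):
  after event 1 (t=10: DEL z): {}
  after event 2 (t=13: DEL y): {}
  after event 3 (t=23: DEC y by 1): {y=-1}
  after event 4 (t=26: SET x = 20): {x=20, y=-1}
  after event 5 (t=33: SET z = 33): {x=20, y=-1, z=33}
  after event 6 (t=35: INC x by 1): {x=21, y=-1, z=33}

Answer: {x=21, y=-1, z=33}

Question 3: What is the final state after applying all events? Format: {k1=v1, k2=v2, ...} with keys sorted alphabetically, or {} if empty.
Answer: {x=4, y=45, z=24}

Derivation:
  after event 1 (t=10: DEL z): {}
  after event 2 (t=13: DEL y): {}
  after event 3 (t=23: DEC y by 1): {y=-1}
  after event 4 (t=26: SET x = 20): {x=20, y=-1}
  after event 5 (t=33: SET z = 33): {x=20, y=-1, z=33}
  after event 6 (t=35: INC x by 1): {x=21, y=-1, z=33}
  after event 7 (t=39: SET y = 36): {x=21, y=36, z=33}
  after event 8 (t=47: INC z by 2): {x=21, y=36, z=35}
  after event 9 (t=55: SET x = 4): {x=4, y=36, z=35}
  after event 10 (t=65: DEC z by 11): {x=4, y=36, z=24}
  after event 11 (t=67: INC y by 9): {x=4, y=45, z=24}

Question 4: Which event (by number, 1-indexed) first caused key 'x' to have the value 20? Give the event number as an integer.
Looking for first event where x becomes 20:
  event 4: x (absent) -> 20  <-- first match

Answer: 4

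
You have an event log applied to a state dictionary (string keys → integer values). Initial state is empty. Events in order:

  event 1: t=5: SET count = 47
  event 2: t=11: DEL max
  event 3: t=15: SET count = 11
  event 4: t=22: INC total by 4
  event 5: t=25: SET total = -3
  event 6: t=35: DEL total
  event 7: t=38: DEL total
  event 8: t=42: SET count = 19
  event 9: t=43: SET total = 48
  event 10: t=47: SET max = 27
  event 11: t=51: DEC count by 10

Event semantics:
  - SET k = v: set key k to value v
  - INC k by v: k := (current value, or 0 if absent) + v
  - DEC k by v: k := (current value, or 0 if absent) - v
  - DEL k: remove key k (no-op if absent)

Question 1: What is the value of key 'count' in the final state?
Answer: 9

Derivation:
Track key 'count' through all 11 events:
  event 1 (t=5: SET count = 47): count (absent) -> 47
  event 2 (t=11: DEL max): count unchanged
  event 3 (t=15: SET count = 11): count 47 -> 11
  event 4 (t=22: INC total by 4): count unchanged
  event 5 (t=25: SET total = -3): count unchanged
  event 6 (t=35: DEL total): count unchanged
  event 7 (t=38: DEL total): count unchanged
  event 8 (t=42: SET count = 19): count 11 -> 19
  event 9 (t=43: SET total = 48): count unchanged
  event 10 (t=47: SET max = 27): count unchanged
  event 11 (t=51: DEC count by 10): count 19 -> 9
Final: count = 9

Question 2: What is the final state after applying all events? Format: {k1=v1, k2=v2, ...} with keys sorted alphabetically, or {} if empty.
  after event 1 (t=5: SET count = 47): {count=47}
  after event 2 (t=11: DEL max): {count=47}
  after event 3 (t=15: SET count = 11): {count=11}
  after event 4 (t=22: INC total by 4): {count=11, total=4}
  after event 5 (t=25: SET total = -3): {count=11, total=-3}
  after event 6 (t=35: DEL total): {count=11}
  after event 7 (t=38: DEL total): {count=11}
  after event 8 (t=42: SET count = 19): {count=19}
  after event 9 (t=43: SET total = 48): {count=19, total=48}
  after event 10 (t=47: SET max = 27): {count=19, max=27, total=48}
  after event 11 (t=51: DEC count by 10): {count=9, max=27, total=48}

Answer: {count=9, max=27, total=48}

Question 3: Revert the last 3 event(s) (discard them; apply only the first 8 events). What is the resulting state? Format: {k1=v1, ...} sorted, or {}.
Keep first 8 events (discard last 3):
  after event 1 (t=5: SET count = 47): {count=47}
  after event 2 (t=11: DEL max): {count=47}
  after event 3 (t=15: SET count = 11): {count=11}
  after event 4 (t=22: INC total by 4): {count=11, total=4}
  after event 5 (t=25: SET total = -3): {count=11, total=-3}
  after event 6 (t=35: DEL total): {count=11}
  after event 7 (t=38: DEL total): {count=11}
  after event 8 (t=42: SET count = 19): {count=19}

Answer: {count=19}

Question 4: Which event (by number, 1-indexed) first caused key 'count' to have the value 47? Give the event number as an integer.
Looking for first event where count becomes 47:
  event 1: count (absent) -> 47  <-- first match

Answer: 1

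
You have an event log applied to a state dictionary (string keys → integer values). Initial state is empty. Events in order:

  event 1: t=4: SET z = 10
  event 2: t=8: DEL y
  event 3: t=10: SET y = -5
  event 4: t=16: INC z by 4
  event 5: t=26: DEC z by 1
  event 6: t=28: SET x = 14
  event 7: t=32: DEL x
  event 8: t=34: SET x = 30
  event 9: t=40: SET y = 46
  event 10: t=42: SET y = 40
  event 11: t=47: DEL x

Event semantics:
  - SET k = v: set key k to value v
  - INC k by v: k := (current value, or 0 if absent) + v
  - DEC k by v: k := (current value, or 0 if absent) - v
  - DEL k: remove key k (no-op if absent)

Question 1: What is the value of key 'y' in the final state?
Track key 'y' through all 11 events:
  event 1 (t=4: SET z = 10): y unchanged
  event 2 (t=8: DEL y): y (absent) -> (absent)
  event 3 (t=10: SET y = -5): y (absent) -> -5
  event 4 (t=16: INC z by 4): y unchanged
  event 5 (t=26: DEC z by 1): y unchanged
  event 6 (t=28: SET x = 14): y unchanged
  event 7 (t=32: DEL x): y unchanged
  event 8 (t=34: SET x = 30): y unchanged
  event 9 (t=40: SET y = 46): y -5 -> 46
  event 10 (t=42: SET y = 40): y 46 -> 40
  event 11 (t=47: DEL x): y unchanged
Final: y = 40

Answer: 40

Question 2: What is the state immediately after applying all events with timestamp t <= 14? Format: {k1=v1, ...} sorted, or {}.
Apply events with t <= 14 (3 events):
  after event 1 (t=4: SET z = 10): {z=10}
  after event 2 (t=8: DEL y): {z=10}
  after event 3 (t=10: SET y = -5): {y=-5, z=10}

Answer: {y=-5, z=10}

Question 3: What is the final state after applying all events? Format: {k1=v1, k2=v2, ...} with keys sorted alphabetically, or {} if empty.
  after event 1 (t=4: SET z = 10): {z=10}
  after event 2 (t=8: DEL y): {z=10}
  after event 3 (t=10: SET y = -5): {y=-5, z=10}
  after event 4 (t=16: INC z by 4): {y=-5, z=14}
  after event 5 (t=26: DEC z by 1): {y=-5, z=13}
  after event 6 (t=28: SET x = 14): {x=14, y=-5, z=13}
  after event 7 (t=32: DEL x): {y=-5, z=13}
  after event 8 (t=34: SET x = 30): {x=30, y=-5, z=13}
  after event 9 (t=40: SET y = 46): {x=30, y=46, z=13}
  after event 10 (t=42: SET y = 40): {x=30, y=40, z=13}
  after event 11 (t=47: DEL x): {y=40, z=13}

Answer: {y=40, z=13}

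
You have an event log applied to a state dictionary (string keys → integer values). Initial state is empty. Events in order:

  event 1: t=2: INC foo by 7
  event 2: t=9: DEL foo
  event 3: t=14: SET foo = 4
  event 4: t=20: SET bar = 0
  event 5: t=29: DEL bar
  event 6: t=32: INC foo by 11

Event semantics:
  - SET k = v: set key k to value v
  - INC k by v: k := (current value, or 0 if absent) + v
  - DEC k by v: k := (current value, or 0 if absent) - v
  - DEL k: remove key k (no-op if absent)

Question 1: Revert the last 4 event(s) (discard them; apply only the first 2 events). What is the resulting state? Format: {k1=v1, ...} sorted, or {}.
Answer: {}

Derivation:
Keep first 2 events (discard last 4):
  after event 1 (t=2: INC foo by 7): {foo=7}
  after event 2 (t=9: DEL foo): {}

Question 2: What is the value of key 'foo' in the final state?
Track key 'foo' through all 6 events:
  event 1 (t=2: INC foo by 7): foo (absent) -> 7
  event 2 (t=9: DEL foo): foo 7 -> (absent)
  event 3 (t=14: SET foo = 4): foo (absent) -> 4
  event 4 (t=20: SET bar = 0): foo unchanged
  event 5 (t=29: DEL bar): foo unchanged
  event 6 (t=32: INC foo by 11): foo 4 -> 15
Final: foo = 15

Answer: 15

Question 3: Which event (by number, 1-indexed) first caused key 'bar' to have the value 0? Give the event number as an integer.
Answer: 4

Derivation:
Looking for first event where bar becomes 0:
  event 4: bar (absent) -> 0  <-- first match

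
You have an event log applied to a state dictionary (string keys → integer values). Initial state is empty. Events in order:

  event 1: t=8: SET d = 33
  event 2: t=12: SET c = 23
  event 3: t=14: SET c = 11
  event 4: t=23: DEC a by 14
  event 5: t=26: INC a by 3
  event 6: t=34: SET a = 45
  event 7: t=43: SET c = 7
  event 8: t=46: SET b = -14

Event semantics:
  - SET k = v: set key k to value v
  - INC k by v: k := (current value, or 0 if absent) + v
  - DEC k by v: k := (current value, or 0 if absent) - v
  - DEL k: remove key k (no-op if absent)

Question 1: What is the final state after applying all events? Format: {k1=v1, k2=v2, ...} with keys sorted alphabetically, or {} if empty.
Answer: {a=45, b=-14, c=7, d=33}

Derivation:
  after event 1 (t=8: SET d = 33): {d=33}
  after event 2 (t=12: SET c = 23): {c=23, d=33}
  after event 3 (t=14: SET c = 11): {c=11, d=33}
  after event 4 (t=23: DEC a by 14): {a=-14, c=11, d=33}
  after event 5 (t=26: INC a by 3): {a=-11, c=11, d=33}
  after event 6 (t=34: SET a = 45): {a=45, c=11, d=33}
  after event 7 (t=43: SET c = 7): {a=45, c=7, d=33}
  after event 8 (t=46: SET b = -14): {a=45, b=-14, c=7, d=33}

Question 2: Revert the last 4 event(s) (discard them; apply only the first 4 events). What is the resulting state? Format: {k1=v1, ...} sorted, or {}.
Answer: {a=-14, c=11, d=33}

Derivation:
Keep first 4 events (discard last 4):
  after event 1 (t=8: SET d = 33): {d=33}
  after event 2 (t=12: SET c = 23): {c=23, d=33}
  after event 3 (t=14: SET c = 11): {c=11, d=33}
  after event 4 (t=23: DEC a by 14): {a=-14, c=11, d=33}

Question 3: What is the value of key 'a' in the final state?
Answer: 45

Derivation:
Track key 'a' through all 8 events:
  event 1 (t=8: SET d = 33): a unchanged
  event 2 (t=12: SET c = 23): a unchanged
  event 3 (t=14: SET c = 11): a unchanged
  event 4 (t=23: DEC a by 14): a (absent) -> -14
  event 5 (t=26: INC a by 3): a -14 -> -11
  event 6 (t=34: SET a = 45): a -11 -> 45
  event 7 (t=43: SET c = 7): a unchanged
  event 8 (t=46: SET b = -14): a unchanged
Final: a = 45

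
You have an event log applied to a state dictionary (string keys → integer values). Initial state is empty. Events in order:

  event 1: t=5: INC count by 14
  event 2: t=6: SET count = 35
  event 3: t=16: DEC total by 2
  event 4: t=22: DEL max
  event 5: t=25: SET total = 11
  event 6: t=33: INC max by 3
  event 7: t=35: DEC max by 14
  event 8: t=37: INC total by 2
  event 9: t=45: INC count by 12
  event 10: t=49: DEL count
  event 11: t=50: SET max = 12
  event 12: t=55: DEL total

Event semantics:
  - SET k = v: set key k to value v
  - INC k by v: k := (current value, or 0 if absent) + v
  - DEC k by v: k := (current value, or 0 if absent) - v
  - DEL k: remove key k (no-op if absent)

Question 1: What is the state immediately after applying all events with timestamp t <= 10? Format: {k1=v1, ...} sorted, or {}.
Apply events with t <= 10 (2 events):
  after event 1 (t=5: INC count by 14): {count=14}
  after event 2 (t=6: SET count = 35): {count=35}

Answer: {count=35}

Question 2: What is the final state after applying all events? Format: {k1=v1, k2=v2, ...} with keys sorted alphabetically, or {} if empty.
Answer: {max=12}

Derivation:
  after event 1 (t=5: INC count by 14): {count=14}
  after event 2 (t=6: SET count = 35): {count=35}
  after event 3 (t=16: DEC total by 2): {count=35, total=-2}
  after event 4 (t=22: DEL max): {count=35, total=-2}
  after event 5 (t=25: SET total = 11): {count=35, total=11}
  after event 6 (t=33: INC max by 3): {count=35, max=3, total=11}
  after event 7 (t=35: DEC max by 14): {count=35, max=-11, total=11}
  after event 8 (t=37: INC total by 2): {count=35, max=-11, total=13}
  after event 9 (t=45: INC count by 12): {count=47, max=-11, total=13}
  after event 10 (t=49: DEL count): {max=-11, total=13}
  after event 11 (t=50: SET max = 12): {max=12, total=13}
  after event 12 (t=55: DEL total): {max=12}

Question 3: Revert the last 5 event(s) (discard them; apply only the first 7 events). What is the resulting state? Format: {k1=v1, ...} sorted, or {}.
Keep first 7 events (discard last 5):
  after event 1 (t=5: INC count by 14): {count=14}
  after event 2 (t=6: SET count = 35): {count=35}
  after event 3 (t=16: DEC total by 2): {count=35, total=-2}
  after event 4 (t=22: DEL max): {count=35, total=-2}
  after event 5 (t=25: SET total = 11): {count=35, total=11}
  after event 6 (t=33: INC max by 3): {count=35, max=3, total=11}
  after event 7 (t=35: DEC max by 14): {count=35, max=-11, total=11}

Answer: {count=35, max=-11, total=11}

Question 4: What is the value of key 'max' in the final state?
Track key 'max' through all 12 events:
  event 1 (t=5: INC count by 14): max unchanged
  event 2 (t=6: SET count = 35): max unchanged
  event 3 (t=16: DEC total by 2): max unchanged
  event 4 (t=22: DEL max): max (absent) -> (absent)
  event 5 (t=25: SET total = 11): max unchanged
  event 6 (t=33: INC max by 3): max (absent) -> 3
  event 7 (t=35: DEC max by 14): max 3 -> -11
  event 8 (t=37: INC total by 2): max unchanged
  event 9 (t=45: INC count by 12): max unchanged
  event 10 (t=49: DEL count): max unchanged
  event 11 (t=50: SET max = 12): max -11 -> 12
  event 12 (t=55: DEL total): max unchanged
Final: max = 12

Answer: 12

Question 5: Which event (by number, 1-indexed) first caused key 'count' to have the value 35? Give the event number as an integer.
Looking for first event where count becomes 35:
  event 1: count = 14
  event 2: count 14 -> 35  <-- first match

Answer: 2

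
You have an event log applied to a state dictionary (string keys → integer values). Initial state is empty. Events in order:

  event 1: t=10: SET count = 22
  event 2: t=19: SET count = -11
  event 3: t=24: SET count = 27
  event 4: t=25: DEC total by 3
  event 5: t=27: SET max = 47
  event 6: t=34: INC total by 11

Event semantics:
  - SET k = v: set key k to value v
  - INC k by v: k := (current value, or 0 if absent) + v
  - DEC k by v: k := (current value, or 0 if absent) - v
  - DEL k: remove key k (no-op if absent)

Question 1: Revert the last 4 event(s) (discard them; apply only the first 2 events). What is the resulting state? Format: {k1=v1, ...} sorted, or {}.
Answer: {count=-11}

Derivation:
Keep first 2 events (discard last 4):
  after event 1 (t=10: SET count = 22): {count=22}
  after event 2 (t=19: SET count = -11): {count=-11}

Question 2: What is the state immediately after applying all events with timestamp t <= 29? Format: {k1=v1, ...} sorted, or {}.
Answer: {count=27, max=47, total=-3}

Derivation:
Apply events with t <= 29 (5 events):
  after event 1 (t=10: SET count = 22): {count=22}
  after event 2 (t=19: SET count = -11): {count=-11}
  after event 3 (t=24: SET count = 27): {count=27}
  after event 4 (t=25: DEC total by 3): {count=27, total=-3}
  after event 5 (t=27: SET max = 47): {count=27, max=47, total=-3}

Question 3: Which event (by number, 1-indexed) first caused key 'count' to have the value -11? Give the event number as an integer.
Looking for first event where count becomes -11:
  event 1: count = 22
  event 2: count 22 -> -11  <-- first match

Answer: 2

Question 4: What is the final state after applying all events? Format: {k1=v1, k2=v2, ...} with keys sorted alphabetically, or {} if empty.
Answer: {count=27, max=47, total=8}

Derivation:
  after event 1 (t=10: SET count = 22): {count=22}
  after event 2 (t=19: SET count = -11): {count=-11}
  after event 3 (t=24: SET count = 27): {count=27}
  after event 4 (t=25: DEC total by 3): {count=27, total=-3}
  after event 5 (t=27: SET max = 47): {count=27, max=47, total=-3}
  after event 6 (t=34: INC total by 11): {count=27, max=47, total=8}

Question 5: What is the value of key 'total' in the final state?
Answer: 8

Derivation:
Track key 'total' through all 6 events:
  event 1 (t=10: SET count = 22): total unchanged
  event 2 (t=19: SET count = -11): total unchanged
  event 3 (t=24: SET count = 27): total unchanged
  event 4 (t=25: DEC total by 3): total (absent) -> -3
  event 5 (t=27: SET max = 47): total unchanged
  event 6 (t=34: INC total by 11): total -3 -> 8
Final: total = 8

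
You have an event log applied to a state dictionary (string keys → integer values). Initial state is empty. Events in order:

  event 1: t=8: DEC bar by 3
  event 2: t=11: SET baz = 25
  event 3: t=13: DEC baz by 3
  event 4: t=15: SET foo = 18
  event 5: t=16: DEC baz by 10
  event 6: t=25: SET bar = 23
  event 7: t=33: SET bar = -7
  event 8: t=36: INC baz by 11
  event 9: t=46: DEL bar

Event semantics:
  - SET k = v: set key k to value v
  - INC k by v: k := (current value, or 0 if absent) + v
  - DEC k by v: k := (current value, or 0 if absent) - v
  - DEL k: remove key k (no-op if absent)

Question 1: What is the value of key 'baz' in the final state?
Track key 'baz' through all 9 events:
  event 1 (t=8: DEC bar by 3): baz unchanged
  event 2 (t=11: SET baz = 25): baz (absent) -> 25
  event 3 (t=13: DEC baz by 3): baz 25 -> 22
  event 4 (t=15: SET foo = 18): baz unchanged
  event 5 (t=16: DEC baz by 10): baz 22 -> 12
  event 6 (t=25: SET bar = 23): baz unchanged
  event 7 (t=33: SET bar = -7): baz unchanged
  event 8 (t=36: INC baz by 11): baz 12 -> 23
  event 9 (t=46: DEL bar): baz unchanged
Final: baz = 23

Answer: 23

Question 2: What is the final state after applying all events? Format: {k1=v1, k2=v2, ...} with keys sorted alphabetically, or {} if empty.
Answer: {baz=23, foo=18}

Derivation:
  after event 1 (t=8: DEC bar by 3): {bar=-3}
  after event 2 (t=11: SET baz = 25): {bar=-3, baz=25}
  after event 3 (t=13: DEC baz by 3): {bar=-3, baz=22}
  after event 4 (t=15: SET foo = 18): {bar=-3, baz=22, foo=18}
  after event 5 (t=16: DEC baz by 10): {bar=-3, baz=12, foo=18}
  after event 6 (t=25: SET bar = 23): {bar=23, baz=12, foo=18}
  after event 7 (t=33: SET bar = -7): {bar=-7, baz=12, foo=18}
  after event 8 (t=36: INC baz by 11): {bar=-7, baz=23, foo=18}
  after event 9 (t=46: DEL bar): {baz=23, foo=18}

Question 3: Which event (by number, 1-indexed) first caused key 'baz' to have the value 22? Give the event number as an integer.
Answer: 3

Derivation:
Looking for first event where baz becomes 22:
  event 2: baz = 25
  event 3: baz 25 -> 22  <-- first match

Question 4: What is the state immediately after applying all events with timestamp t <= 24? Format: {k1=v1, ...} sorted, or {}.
Apply events with t <= 24 (5 events):
  after event 1 (t=8: DEC bar by 3): {bar=-3}
  after event 2 (t=11: SET baz = 25): {bar=-3, baz=25}
  after event 3 (t=13: DEC baz by 3): {bar=-3, baz=22}
  after event 4 (t=15: SET foo = 18): {bar=-3, baz=22, foo=18}
  after event 5 (t=16: DEC baz by 10): {bar=-3, baz=12, foo=18}

Answer: {bar=-3, baz=12, foo=18}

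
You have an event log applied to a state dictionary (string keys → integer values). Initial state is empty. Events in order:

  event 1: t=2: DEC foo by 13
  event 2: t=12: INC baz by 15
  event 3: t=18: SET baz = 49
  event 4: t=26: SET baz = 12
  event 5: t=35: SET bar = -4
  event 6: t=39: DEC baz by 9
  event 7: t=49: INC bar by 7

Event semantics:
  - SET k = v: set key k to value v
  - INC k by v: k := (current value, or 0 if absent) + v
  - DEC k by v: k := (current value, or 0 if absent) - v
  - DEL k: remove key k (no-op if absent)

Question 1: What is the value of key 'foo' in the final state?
Answer: -13

Derivation:
Track key 'foo' through all 7 events:
  event 1 (t=2: DEC foo by 13): foo (absent) -> -13
  event 2 (t=12: INC baz by 15): foo unchanged
  event 3 (t=18: SET baz = 49): foo unchanged
  event 4 (t=26: SET baz = 12): foo unchanged
  event 5 (t=35: SET bar = -4): foo unchanged
  event 6 (t=39: DEC baz by 9): foo unchanged
  event 7 (t=49: INC bar by 7): foo unchanged
Final: foo = -13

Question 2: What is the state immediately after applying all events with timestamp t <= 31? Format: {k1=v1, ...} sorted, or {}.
Answer: {baz=12, foo=-13}

Derivation:
Apply events with t <= 31 (4 events):
  after event 1 (t=2: DEC foo by 13): {foo=-13}
  after event 2 (t=12: INC baz by 15): {baz=15, foo=-13}
  after event 3 (t=18: SET baz = 49): {baz=49, foo=-13}
  after event 4 (t=26: SET baz = 12): {baz=12, foo=-13}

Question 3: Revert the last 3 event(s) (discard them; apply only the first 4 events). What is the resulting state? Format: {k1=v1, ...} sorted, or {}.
Keep first 4 events (discard last 3):
  after event 1 (t=2: DEC foo by 13): {foo=-13}
  after event 2 (t=12: INC baz by 15): {baz=15, foo=-13}
  after event 3 (t=18: SET baz = 49): {baz=49, foo=-13}
  after event 4 (t=26: SET baz = 12): {baz=12, foo=-13}

Answer: {baz=12, foo=-13}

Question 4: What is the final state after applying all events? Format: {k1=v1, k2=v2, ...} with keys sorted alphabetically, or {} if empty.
  after event 1 (t=2: DEC foo by 13): {foo=-13}
  after event 2 (t=12: INC baz by 15): {baz=15, foo=-13}
  after event 3 (t=18: SET baz = 49): {baz=49, foo=-13}
  after event 4 (t=26: SET baz = 12): {baz=12, foo=-13}
  after event 5 (t=35: SET bar = -4): {bar=-4, baz=12, foo=-13}
  after event 6 (t=39: DEC baz by 9): {bar=-4, baz=3, foo=-13}
  after event 7 (t=49: INC bar by 7): {bar=3, baz=3, foo=-13}

Answer: {bar=3, baz=3, foo=-13}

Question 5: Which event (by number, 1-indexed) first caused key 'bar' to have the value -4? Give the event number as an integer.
Looking for first event where bar becomes -4:
  event 5: bar (absent) -> -4  <-- first match

Answer: 5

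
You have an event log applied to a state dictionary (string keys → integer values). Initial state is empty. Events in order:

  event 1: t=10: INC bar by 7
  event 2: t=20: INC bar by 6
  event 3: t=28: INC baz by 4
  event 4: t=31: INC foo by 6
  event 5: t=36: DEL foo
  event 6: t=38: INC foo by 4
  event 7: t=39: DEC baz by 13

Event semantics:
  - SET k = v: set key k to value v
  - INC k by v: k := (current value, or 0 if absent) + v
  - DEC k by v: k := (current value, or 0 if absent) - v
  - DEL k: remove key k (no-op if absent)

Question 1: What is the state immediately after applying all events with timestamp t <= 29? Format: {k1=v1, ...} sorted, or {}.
Apply events with t <= 29 (3 events):
  after event 1 (t=10: INC bar by 7): {bar=7}
  after event 2 (t=20: INC bar by 6): {bar=13}
  after event 3 (t=28: INC baz by 4): {bar=13, baz=4}

Answer: {bar=13, baz=4}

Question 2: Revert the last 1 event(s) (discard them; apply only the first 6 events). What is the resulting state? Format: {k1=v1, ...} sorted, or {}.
Answer: {bar=13, baz=4, foo=4}

Derivation:
Keep first 6 events (discard last 1):
  after event 1 (t=10: INC bar by 7): {bar=7}
  after event 2 (t=20: INC bar by 6): {bar=13}
  after event 3 (t=28: INC baz by 4): {bar=13, baz=4}
  after event 4 (t=31: INC foo by 6): {bar=13, baz=4, foo=6}
  after event 5 (t=36: DEL foo): {bar=13, baz=4}
  after event 6 (t=38: INC foo by 4): {bar=13, baz=4, foo=4}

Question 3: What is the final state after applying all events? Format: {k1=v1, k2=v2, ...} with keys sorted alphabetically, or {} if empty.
Answer: {bar=13, baz=-9, foo=4}

Derivation:
  after event 1 (t=10: INC bar by 7): {bar=7}
  after event 2 (t=20: INC bar by 6): {bar=13}
  after event 3 (t=28: INC baz by 4): {bar=13, baz=4}
  after event 4 (t=31: INC foo by 6): {bar=13, baz=4, foo=6}
  after event 5 (t=36: DEL foo): {bar=13, baz=4}
  after event 6 (t=38: INC foo by 4): {bar=13, baz=4, foo=4}
  after event 7 (t=39: DEC baz by 13): {bar=13, baz=-9, foo=4}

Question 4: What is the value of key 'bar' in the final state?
Answer: 13

Derivation:
Track key 'bar' through all 7 events:
  event 1 (t=10: INC bar by 7): bar (absent) -> 7
  event 2 (t=20: INC bar by 6): bar 7 -> 13
  event 3 (t=28: INC baz by 4): bar unchanged
  event 4 (t=31: INC foo by 6): bar unchanged
  event 5 (t=36: DEL foo): bar unchanged
  event 6 (t=38: INC foo by 4): bar unchanged
  event 7 (t=39: DEC baz by 13): bar unchanged
Final: bar = 13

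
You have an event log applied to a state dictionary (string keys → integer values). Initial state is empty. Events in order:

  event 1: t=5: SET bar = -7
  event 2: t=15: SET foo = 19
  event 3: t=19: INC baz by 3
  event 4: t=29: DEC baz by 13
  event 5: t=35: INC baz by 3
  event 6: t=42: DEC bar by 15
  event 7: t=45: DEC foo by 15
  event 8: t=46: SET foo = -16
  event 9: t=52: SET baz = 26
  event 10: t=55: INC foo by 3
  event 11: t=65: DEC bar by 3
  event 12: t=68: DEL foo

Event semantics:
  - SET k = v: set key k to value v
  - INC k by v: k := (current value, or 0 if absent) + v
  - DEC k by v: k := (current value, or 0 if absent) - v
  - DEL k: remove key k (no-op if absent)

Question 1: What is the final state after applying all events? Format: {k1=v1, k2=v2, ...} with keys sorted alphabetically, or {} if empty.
  after event 1 (t=5: SET bar = -7): {bar=-7}
  after event 2 (t=15: SET foo = 19): {bar=-7, foo=19}
  after event 3 (t=19: INC baz by 3): {bar=-7, baz=3, foo=19}
  after event 4 (t=29: DEC baz by 13): {bar=-7, baz=-10, foo=19}
  after event 5 (t=35: INC baz by 3): {bar=-7, baz=-7, foo=19}
  after event 6 (t=42: DEC bar by 15): {bar=-22, baz=-7, foo=19}
  after event 7 (t=45: DEC foo by 15): {bar=-22, baz=-7, foo=4}
  after event 8 (t=46: SET foo = -16): {bar=-22, baz=-7, foo=-16}
  after event 9 (t=52: SET baz = 26): {bar=-22, baz=26, foo=-16}
  after event 10 (t=55: INC foo by 3): {bar=-22, baz=26, foo=-13}
  after event 11 (t=65: DEC bar by 3): {bar=-25, baz=26, foo=-13}
  after event 12 (t=68: DEL foo): {bar=-25, baz=26}

Answer: {bar=-25, baz=26}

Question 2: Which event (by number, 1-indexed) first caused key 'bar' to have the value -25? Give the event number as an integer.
Looking for first event where bar becomes -25:
  event 1: bar = -7
  event 2: bar = -7
  event 3: bar = -7
  event 4: bar = -7
  event 5: bar = -7
  event 6: bar = -22
  event 7: bar = -22
  event 8: bar = -22
  event 9: bar = -22
  event 10: bar = -22
  event 11: bar -22 -> -25  <-- first match

Answer: 11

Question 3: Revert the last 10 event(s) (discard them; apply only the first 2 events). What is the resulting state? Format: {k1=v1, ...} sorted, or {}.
Answer: {bar=-7, foo=19}

Derivation:
Keep first 2 events (discard last 10):
  after event 1 (t=5: SET bar = -7): {bar=-7}
  after event 2 (t=15: SET foo = 19): {bar=-7, foo=19}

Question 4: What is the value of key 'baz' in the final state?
Track key 'baz' through all 12 events:
  event 1 (t=5: SET bar = -7): baz unchanged
  event 2 (t=15: SET foo = 19): baz unchanged
  event 3 (t=19: INC baz by 3): baz (absent) -> 3
  event 4 (t=29: DEC baz by 13): baz 3 -> -10
  event 5 (t=35: INC baz by 3): baz -10 -> -7
  event 6 (t=42: DEC bar by 15): baz unchanged
  event 7 (t=45: DEC foo by 15): baz unchanged
  event 8 (t=46: SET foo = -16): baz unchanged
  event 9 (t=52: SET baz = 26): baz -7 -> 26
  event 10 (t=55: INC foo by 3): baz unchanged
  event 11 (t=65: DEC bar by 3): baz unchanged
  event 12 (t=68: DEL foo): baz unchanged
Final: baz = 26

Answer: 26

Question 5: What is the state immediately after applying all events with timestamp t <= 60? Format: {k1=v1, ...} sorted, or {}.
Apply events with t <= 60 (10 events):
  after event 1 (t=5: SET bar = -7): {bar=-7}
  after event 2 (t=15: SET foo = 19): {bar=-7, foo=19}
  after event 3 (t=19: INC baz by 3): {bar=-7, baz=3, foo=19}
  after event 4 (t=29: DEC baz by 13): {bar=-7, baz=-10, foo=19}
  after event 5 (t=35: INC baz by 3): {bar=-7, baz=-7, foo=19}
  after event 6 (t=42: DEC bar by 15): {bar=-22, baz=-7, foo=19}
  after event 7 (t=45: DEC foo by 15): {bar=-22, baz=-7, foo=4}
  after event 8 (t=46: SET foo = -16): {bar=-22, baz=-7, foo=-16}
  after event 9 (t=52: SET baz = 26): {bar=-22, baz=26, foo=-16}
  after event 10 (t=55: INC foo by 3): {bar=-22, baz=26, foo=-13}

Answer: {bar=-22, baz=26, foo=-13}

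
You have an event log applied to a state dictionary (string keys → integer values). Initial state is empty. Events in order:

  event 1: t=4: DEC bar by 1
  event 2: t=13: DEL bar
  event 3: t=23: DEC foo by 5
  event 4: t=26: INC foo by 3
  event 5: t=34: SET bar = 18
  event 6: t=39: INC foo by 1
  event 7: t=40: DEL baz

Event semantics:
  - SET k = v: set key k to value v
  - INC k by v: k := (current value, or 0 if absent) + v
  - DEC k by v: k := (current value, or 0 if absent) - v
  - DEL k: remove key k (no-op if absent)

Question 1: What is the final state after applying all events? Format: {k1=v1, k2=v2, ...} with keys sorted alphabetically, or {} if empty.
Answer: {bar=18, foo=-1}

Derivation:
  after event 1 (t=4: DEC bar by 1): {bar=-1}
  after event 2 (t=13: DEL bar): {}
  after event 3 (t=23: DEC foo by 5): {foo=-5}
  after event 4 (t=26: INC foo by 3): {foo=-2}
  after event 5 (t=34: SET bar = 18): {bar=18, foo=-2}
  after event 6 (t=39: INC foo by 1): {bar=18, foo=-1}
  after event 7 (t=40: DEL baz): {bar=18, foo=-1}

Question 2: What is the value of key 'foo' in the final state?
Answer: -1

Derivation:
Track key 'foo' through all 7 events:
  event 1 (t=4: DEC bar by 1): foo unchanged
  event 2 (t=13: DEL bar): foo unchanged
  event 3 (t=23: DEC foo by 5): foo (absent) -> -5
  event 4 (t=26: INC foo by 3): foo -5 -> -2
  event 5 (t=34: SET bar = 18): foo unchanged
  event 6 (t=39: INC foo by 1): foo -2 -> -1
  event 7 (t=40: DEL baz): foo unchanged
Final: foo = -1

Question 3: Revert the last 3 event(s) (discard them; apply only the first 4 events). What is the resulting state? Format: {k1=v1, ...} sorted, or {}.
Answer: {foo=-2}

Derivation:
Keep first 4 events (discard last 3):
  after event 1 (t=4: DEC bar by 1): {bar=-1}
  after event 2 (t=13: DEL bar): {}
  after event 3 (t=23: DEC foo by 5): {foo=-5}
  after event 4 (t=26: INC foo by 3): {foo=-2}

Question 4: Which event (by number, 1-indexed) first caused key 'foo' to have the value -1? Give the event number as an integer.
Looking for first event where foo becomes -1:
  event 3: foo = -5
  event 4: foo = -2
  event 5: foo = -2
  event 6: foo -2 -> -1  <-- first match

Answer: 6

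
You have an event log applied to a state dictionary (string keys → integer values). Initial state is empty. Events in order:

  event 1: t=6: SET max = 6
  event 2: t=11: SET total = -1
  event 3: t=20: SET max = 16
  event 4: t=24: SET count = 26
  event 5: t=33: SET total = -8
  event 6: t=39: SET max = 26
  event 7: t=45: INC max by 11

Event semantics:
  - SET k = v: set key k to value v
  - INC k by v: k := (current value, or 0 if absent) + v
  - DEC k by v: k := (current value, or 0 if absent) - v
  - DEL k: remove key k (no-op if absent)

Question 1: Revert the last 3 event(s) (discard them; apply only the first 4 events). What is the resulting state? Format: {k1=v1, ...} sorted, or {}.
Keep first 4 events (discard last 3):
  after event 1 (t=6: SET max = 6): {max=6}
  after event 2 (t=11: SET total = -1): {max=6, total=-1}
  after event 3 (t=20: SET max = 16): {max=16, total=-1}
  after event 4 (t=24: SET count = 26): {count=26, max=16, total=-1}

Answer: {count=26, max=16, total=-1}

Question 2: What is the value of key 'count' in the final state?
Track key 'count' through all 7 events:
  event 1 (t=6: SET max = 6): count unchanged
  event 2 (t=11: SET total = -1): count unchanged
  event 3 (t=20: SET max = 16): count unchanged
  event 4 (t=24: SET count = 26): count (absent) -> 26
  event 5 (t=33: SET total = -8): count unchanged
  event 6 (t=39: SET max = 26): count unchanged
  event 7 (t=45: INC max by 11): count unchanged
Final: count = 26

Answer: 26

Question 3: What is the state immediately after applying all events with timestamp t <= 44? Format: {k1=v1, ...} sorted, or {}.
Apply events with t <= 44 (6 events):
  after event 1 (t=6: SET max = 6): {max=6}
  after event 2 (t=11: SET total = -1): {max=6, total=-1}
  after event 3 (t=20: SET max = 16): {max=16, total=-1}
  after event 4 (t=24: SET count = 26): {count=26, max=16, total=-1}
  after event 5 (t=33: SET total = -8): {count=26, max=16, total=-8}
  after event 6 (t=39: SET max = 26): {count=26, max=26, total=-8}

Answer: {count=26, max=26, total=-8}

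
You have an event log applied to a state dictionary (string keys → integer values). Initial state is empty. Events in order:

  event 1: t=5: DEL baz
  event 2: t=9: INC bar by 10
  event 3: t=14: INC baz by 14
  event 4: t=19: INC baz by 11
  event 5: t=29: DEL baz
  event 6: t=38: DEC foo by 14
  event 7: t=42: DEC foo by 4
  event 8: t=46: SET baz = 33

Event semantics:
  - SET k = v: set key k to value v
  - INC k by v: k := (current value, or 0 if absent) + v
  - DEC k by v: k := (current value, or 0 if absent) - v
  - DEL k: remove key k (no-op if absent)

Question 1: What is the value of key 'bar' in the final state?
Answer: 10

Derivation:
Track key 'bar' through all 8 events:
  event 1 (t=5: DEL baz): bar unchanged
  event 2 (t=9: INC bar by 10): bar (absent) -> 10
  event 3 (t=14: INC baz by 14): bar unchanged
  event 4 (t=19: INC baz by 11): bar unchanged
  event 5 (t=29: DEL baz): bar unchanged
  event 6 (t=38: DEC foo by 14): bar unchanged
  event 7 (t=42: DEC foo by 4): bar unchanged
  event 8 (t=46: SET baz = 33): bar unchanged
Final: bar = 10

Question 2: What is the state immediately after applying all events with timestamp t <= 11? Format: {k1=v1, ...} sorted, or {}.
Answer: {bar=10}

Derivation:
Apply events with t <= 11 (2 events):
  after event 1 (t=5: DEL baz): {}
  after event 2 (t=9: INC bar by 10): {bar=10}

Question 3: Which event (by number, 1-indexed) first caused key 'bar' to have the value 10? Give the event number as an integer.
Answer: 2

Derivation:
Looking for first event where bar becomes 10:
  event 2: bar (absent) -> 10  <-- first match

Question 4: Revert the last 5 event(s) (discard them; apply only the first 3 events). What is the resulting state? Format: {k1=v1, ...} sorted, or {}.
Keep first 3 events (discard last 5):
  after event 1 (t=5: DEL baz): {}
  after event 2 (t=9: INC bar by 10): {bar=10}
  after event 3 (t=14: INC baz by 14): {bar=10, baz=14}

Answer: {bar=10, baz=14}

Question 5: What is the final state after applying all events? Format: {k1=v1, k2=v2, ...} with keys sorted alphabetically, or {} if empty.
  after event 1 (t=5: DEL baz): {}
  after event 2 (t=9: INC bar by 10): {bar=10}
  after event 3 (t=14: INC baz by 14): {bar=10, baz=14}
  after event 4 (t=19: INC baz by 11): {bar=10, baz=25}
  after event 5 (t=29: DEL baz): {bar=10}
  after event 6 (t=38: DEC foo by 14): {bar=10, foo=-14}
  after event 7 (t=42: DEC foo by 4): {bar=10, foo=-18}
  after event 8 (t=46: SET baz = 33): {bar=10, baz=33, foo=-18}

Answer: {bar=10, baz=33, foo=-18}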